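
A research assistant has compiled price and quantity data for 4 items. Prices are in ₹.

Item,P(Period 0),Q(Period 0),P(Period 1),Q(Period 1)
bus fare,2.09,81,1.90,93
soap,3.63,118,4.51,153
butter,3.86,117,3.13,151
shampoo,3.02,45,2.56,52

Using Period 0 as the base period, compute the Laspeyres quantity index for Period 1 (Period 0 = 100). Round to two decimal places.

125.69

Laspeyres quantity index uses base-period prices as weights.
ΣP(Period 0)·Q(Period 1) = 2.09×93 + 3.63×153 + 3.86×151 + 3.02×52 = 194.37 + 555.39 + 582.86 + 157.04 = 1489.66
ΣP(Period 0)·Q(Period 0) = 2.09×81 + 3.63×118 + 3.86×117 + 3.02×45 = 169.29 + 428.34 + 451.62 + 135.9 = 1185.15
Index = 1489.66 / 1185.15 × 100 = 125.6938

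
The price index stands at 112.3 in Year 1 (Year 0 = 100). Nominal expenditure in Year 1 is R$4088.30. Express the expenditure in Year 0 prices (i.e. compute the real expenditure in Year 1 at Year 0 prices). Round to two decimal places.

3640.52

Real = Nominal ÷ (Index/100) = 4088.30 ÷ (112.3/100)
     = 4088.30 ÷ 1.123 = 3640.5165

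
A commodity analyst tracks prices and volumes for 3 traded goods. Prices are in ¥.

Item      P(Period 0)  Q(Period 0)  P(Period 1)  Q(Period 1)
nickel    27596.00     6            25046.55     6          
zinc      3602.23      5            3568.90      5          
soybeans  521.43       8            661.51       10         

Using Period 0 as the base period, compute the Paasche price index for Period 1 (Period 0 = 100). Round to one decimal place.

Paasche price index uses current-period quantities as weights.
ΣP(Period 1)·Q(Period 1) = 25046.55×6 + 3568.90×5 + 661.51×10 = 150279.3 + 17844.5 + 6615.1 = 174738.9
ΣP(Period 0)·Q(Period 1) = 27596.00×6 + 3602.23×5 + 521.43×10 = 165576 + 18011.15 + 5214.3 = 188801.45
Index = 174738.9 / 188801.45 × 100 = 92.5517

92.6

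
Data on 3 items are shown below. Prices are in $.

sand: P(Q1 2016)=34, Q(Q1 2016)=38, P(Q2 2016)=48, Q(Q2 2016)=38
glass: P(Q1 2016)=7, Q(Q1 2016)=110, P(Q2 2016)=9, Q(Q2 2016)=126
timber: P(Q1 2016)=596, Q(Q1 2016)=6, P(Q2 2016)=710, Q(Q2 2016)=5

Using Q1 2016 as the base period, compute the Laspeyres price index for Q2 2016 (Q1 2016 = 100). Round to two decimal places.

Laspeyres price index uses base-period quantities as weights.
ΣP(Q2 2016)·Q(Q1 2016) = 48×38 + 9×110 + 710×6 = 1824 + 990 + 4260 = 7074
ΣP(Q1 2016)·Q(Q1 2016) = 34×38 + 7×110 + 596×6 = 1292 + 770 + 3576 = 5638
Index = 7074 / 5638 × 100 = 125.4700

125.47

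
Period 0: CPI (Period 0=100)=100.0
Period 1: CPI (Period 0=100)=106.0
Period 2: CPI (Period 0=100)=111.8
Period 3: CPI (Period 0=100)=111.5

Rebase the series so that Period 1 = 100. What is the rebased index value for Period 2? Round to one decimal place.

105.5

Rebased(Period 2) = 111.8 / 106.0 × 100 = 105.4717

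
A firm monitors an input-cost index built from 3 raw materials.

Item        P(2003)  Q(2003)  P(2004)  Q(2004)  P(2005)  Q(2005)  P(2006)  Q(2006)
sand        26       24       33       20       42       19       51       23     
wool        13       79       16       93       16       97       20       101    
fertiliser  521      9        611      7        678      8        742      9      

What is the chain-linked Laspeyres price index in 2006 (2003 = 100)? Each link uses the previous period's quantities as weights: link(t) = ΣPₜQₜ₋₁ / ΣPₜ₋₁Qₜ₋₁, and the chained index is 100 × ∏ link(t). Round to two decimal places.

Link 2003→2004:
ΣP(2004)Q(2003) = 33×24 + 16×79 + 611×9 = 792 + 1264 + 5499 = 7555
ΣP(2003)Q(2003) = 26×24 + 13×79 + 521×9 = 624 + 1027 + 4689 = 6340
link = 7555/6340 = 1.191640
Link 2004→2005:
ΣP(2005)Q(2004) = 42×20 + 16×93 + 678×7 = 840 + 1488 + 4746 = 7074
ΣP(2004)Q(2004) = 33×20 + 16×93 + 611×7 = 660 + 1488 + 4277 = 6425
link = 7074/6425 = 1.101012
Link 2005→2006:
ΣP(2006)Q(2005) = 51×19 + 20×97 + 742×8 = 969 + 1940 + 5936 = 8845
ΣP(2005)Q(2005) = 42×19 + 16×97 + 678×8 = 798 + 1552 + 5424 = 7774
link = 8845/7774 = 1.137767
Chained index = 100 × 1.191640 × 1.101012 × 1.137767 = 149.2762

149.28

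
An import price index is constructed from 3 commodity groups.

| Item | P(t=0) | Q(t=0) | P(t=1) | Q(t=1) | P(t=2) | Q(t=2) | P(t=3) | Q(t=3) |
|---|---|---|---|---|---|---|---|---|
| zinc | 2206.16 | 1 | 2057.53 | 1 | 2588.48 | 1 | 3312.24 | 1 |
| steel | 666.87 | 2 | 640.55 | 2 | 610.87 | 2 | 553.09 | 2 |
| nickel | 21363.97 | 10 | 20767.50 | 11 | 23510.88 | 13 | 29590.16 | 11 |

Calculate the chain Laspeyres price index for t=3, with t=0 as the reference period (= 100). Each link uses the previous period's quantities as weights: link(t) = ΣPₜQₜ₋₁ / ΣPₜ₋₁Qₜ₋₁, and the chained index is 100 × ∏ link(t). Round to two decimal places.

138.32

Link t=0→t=1:
ΣP(t=1)Q(t=0) = 2057.53×1 + 640.55×2 + 20767.50×10 = 2057.53 + 1281.1 + 207675 = 211013.63
ΣP(t=0)Q(t=0) = 2206.16×1 + 666.87×2 + 21363.97×10 = 2206.16 + 1333.74 + 213639.7 = 217179.6
link = 211013.63/217179.6 = 0.971609
Link t=1→t=2:
ΣP(t=2)Q(t=1) = 2588.48×1 + 610.87×2 + 23510.88×11 = 2588.48 + 1221.74 + 258619.68 = 262429.9
ΣP(t=1)Q(t=1) = 2057.53×1 + 640.55×2 + 20767.50×11 = 2057.53 + 1281.1 + 228442.5 = 231781.13
link = 262429.9/231781.13 = 1.132232
Link t=2→t=3:
ΣP(t=3)Q(t=2) = 3312.24×1 + 553.09×2 + 29590.16×13 = 3312.24 + 1106.18 + 384672.08 = 389090.5
ΣP(t=2)Q(t=2) = 2588.48×1 + 610.87×2 + 23510.88×13 = 2588.48 + 1221.74 + 305641.44 = 309451.66
link = 389090.5/309451.66 = 1.257355
Chained index = 100 × 0.971609 × 1.132232 × 1.257355 = 138.3199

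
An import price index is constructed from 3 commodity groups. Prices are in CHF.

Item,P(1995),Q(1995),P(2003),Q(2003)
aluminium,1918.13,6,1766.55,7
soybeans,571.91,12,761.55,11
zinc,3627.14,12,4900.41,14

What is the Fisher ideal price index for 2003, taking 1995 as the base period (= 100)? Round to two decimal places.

126.82

Laspeyres component (base-period weights):
ΣP(2003)Q(1995) = 1766.55×6 + 761.55×12 + 4900.41×12 = 10599.3 + 9138.6 + 58804.92 = 78542.82
ΣP(1995)Q(1995) = 1918.13×6 + 571.91×12 + 3627.14×12 = 11508.78 + 6862.92 + 43525.68 = 61897.38
L = 78542.82 / 61897.38 × 100 = 126.8920
Paasche component (current-period weights):
ΣP(2003)Q(2003) = 1766.55×7 + 761.55×11 + 4900.41×14 = 12365.85 + 8377.05 + 68605.74 = 89348.64
ΣP(1995)Q(2003) = 1918.13×7 + 571.91×11 + 3627.14×14 = 13426.91 + 6291.01 + 50779.96 = 70497.88
P = 89348.64 / 70497.88 × 100 = 126.7395
Fisher = √(L × P) = √(126.8920 × 126.7395) = 126.8157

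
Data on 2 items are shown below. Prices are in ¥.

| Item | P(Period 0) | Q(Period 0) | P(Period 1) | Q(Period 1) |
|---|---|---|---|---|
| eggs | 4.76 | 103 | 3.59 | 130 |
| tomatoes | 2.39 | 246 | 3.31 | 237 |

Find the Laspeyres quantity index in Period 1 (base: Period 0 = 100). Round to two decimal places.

109.92

Laspeyres quantity index uses base-period prices as weights.
ΣP(Period 0)·Q(Period 1) = 4.76×130 + 2.39×237 = 618.8 + 566.43 = 1185.23
ΣP(Period 0)·Q(Period 0) = 4.76×103 + 2.39×246 = 490.28 + 587.94 = 1078.22
Index = 1185.23 / 1078.22 × 100 = 109.9247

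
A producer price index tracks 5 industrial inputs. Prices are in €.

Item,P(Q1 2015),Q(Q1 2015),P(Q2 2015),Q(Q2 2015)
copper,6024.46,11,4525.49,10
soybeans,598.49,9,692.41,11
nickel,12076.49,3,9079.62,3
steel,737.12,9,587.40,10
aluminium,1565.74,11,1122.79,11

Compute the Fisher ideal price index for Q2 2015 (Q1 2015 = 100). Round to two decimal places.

Laspeyres component (base-period weights):
ΣP(Q2 2015)Q(Q1 2015) = 4525.49×11 + 692.41×9 + 9079.62×3 + 587.40×9 + 1122.79×11 = 49780.39 + 6231.69 + 27238.86 + 5286.6 + 12350.69 = 100888.23
ΣP(Q1 2015)Q(Q1 2015) = 6024.46×11 + 598.49×9 + 12076.49×3 + 737.12×9 + 1565.74×11 = 66269.06 + 5386.41 + 36229.47 + 6634.08 + 17223.14 = 131742.16
L = 100888.23 / 131742.16 × 100 = 76.5801
Paasche component (current-period weights):
ΣP(Q2 2015)Q(Q2 2015) = 4525.49×10 + 692.41×11 + 9079.62×3 + 587.40×10 + 1122.79×11 = 45254.9 + 7616.51 + 27238.86 + 5874 + 12350.69 = 98334.96
ΣP(Q1 2015)Q(Q2 2015) = 6024.46×10 + 598.49×11 + 12076.49×3 + 737.12×10 + 1565.74×11 = 60244.6 + 6583.39 + 36229.47 + 7371.2 + 17223.14 = 127651.8
P = 98334.96 / 127651.8 × 100 = 77.0337
Fisher = √(L × P) = √(76.5801 × 77.0337) = 76.8066

76.81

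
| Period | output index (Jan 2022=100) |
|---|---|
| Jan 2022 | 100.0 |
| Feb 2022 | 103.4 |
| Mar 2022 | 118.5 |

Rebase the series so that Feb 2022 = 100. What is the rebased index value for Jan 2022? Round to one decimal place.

Rebased(Jan 2022) = 100.0 / 103.4 × 100 = 96.7118

96.7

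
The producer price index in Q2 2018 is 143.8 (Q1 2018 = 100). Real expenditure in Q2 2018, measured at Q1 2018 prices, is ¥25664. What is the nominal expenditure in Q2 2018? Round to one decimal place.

36904.8

Nominal = Real × (Index/100) = 25664 × (143.8/100)
        = 25664 × 1.438 = 36904.8320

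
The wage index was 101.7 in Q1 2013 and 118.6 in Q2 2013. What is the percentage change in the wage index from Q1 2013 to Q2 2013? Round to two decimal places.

16.62%

Change = (118.6 − 101.7) / 101.7 × 100
       = 16.9 / 101.7 × 100 = 16.6175%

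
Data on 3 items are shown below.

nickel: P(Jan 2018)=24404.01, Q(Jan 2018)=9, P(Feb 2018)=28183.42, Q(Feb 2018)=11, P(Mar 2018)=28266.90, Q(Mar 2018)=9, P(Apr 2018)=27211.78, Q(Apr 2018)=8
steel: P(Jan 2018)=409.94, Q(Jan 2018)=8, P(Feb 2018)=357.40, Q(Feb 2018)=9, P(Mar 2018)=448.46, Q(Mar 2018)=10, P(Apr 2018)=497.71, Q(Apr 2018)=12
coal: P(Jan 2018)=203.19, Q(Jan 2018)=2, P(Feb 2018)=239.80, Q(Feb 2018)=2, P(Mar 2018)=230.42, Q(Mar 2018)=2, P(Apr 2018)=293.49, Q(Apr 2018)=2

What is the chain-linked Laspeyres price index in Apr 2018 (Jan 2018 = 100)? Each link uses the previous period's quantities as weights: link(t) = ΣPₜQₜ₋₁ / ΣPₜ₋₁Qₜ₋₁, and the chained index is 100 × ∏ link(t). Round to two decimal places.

111.75

Link Jan 2018→Feb 2018:
ΣP(Feb 2018)Q(Jan 2018) = 28183.42×9 + 357.40×8 + 239.80×2 = 253650.78 + 2859.2 + 479.6 = 256989.58
ΣP(Jan 2018)Q(Jan 2018) = 24404.01×9 + 409.94×8 + 203.19×2 = 219636.09 + 3279.52 + 406.38 = 223321.99
link = 256989.58/223321.99 = 1.150758
Link Feb 2018→Mar 2018:
ΣP(Mar 2018)Q(Feb 2018) = 28266.90×11 + 448.46×9 + 230.42×2 = 310935.9 + 4036.14 + 460.84 = 315432.88
ΣP(Feb 2018)Q(Feb 2018) = 28183.42×11 + 357.40×9 + 239.80×2 = 310017.62 + 3216.6 + 479.6 = 313713.82
link = 315432.88/313713.82 = 1.005480
Link Mar 2018→Apr 2018:
ΣP(Apr 2018)Q(Mar 2018) = 27211.78×9 + 497.71×10 + 293.49×2 = 244906.02 + 4977.1 + 586.98 = 250470.1
ΣP(Mar 2018)Q(Mar 2018) = 28266.90×9 + 448.46×10 + 230.42×2 = 254402.1 + 4484.6 + 460.84 = 259347.54
link = 250470.1/259347.54 = 0.965770
Chained index = 100 × 1.150758 × 1.005480 × 0.965770 = 111.7458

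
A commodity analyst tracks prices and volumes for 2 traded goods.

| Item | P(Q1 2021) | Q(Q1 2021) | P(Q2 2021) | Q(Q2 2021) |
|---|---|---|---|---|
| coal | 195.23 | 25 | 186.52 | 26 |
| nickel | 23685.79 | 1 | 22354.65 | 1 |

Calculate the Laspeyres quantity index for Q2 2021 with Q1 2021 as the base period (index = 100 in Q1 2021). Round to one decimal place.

100.7

Laspeyres quantity index uses base-period prices as weights.
ΣP(Q1 2021)·Q(Q2 2021) = 195.23×26 + 23685.79×1 = 5075.98 + 23685.79 = 28761.77
ΣP(Q1 2021)·Q(Q1 2021) = 195.23×25 + 23685.79×1 = 4880.75 + 23685.79 = 28566.54
Index = 28761.77 / 28566.54 × 100 = 100.6834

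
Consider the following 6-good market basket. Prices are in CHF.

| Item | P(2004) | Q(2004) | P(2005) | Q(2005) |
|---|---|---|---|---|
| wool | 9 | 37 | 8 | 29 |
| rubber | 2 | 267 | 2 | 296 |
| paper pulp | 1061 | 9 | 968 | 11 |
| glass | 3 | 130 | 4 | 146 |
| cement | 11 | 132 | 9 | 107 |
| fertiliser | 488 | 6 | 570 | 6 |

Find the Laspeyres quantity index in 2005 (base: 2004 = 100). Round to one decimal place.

Laspeyres quantity index uses base-period prices as weights.
ΣP(2004)·Q(2005) = 9×29 + 2×296 + 1061×11 + 3×146 + 11×107 + 488×6 = 261 + 592 + 11671 + 438 + 1177 + 2928 = 17067
ΣP(2004)·Q(2004) = 9×37 + 2×267 + 1061×9 + 3×130 + 11×132 + 488×6 = 333 + 534 + 9549 + 390 + 1452 + 2928 = 15186
Index = 17067 / 15186 × 100 = 112.3864

112.4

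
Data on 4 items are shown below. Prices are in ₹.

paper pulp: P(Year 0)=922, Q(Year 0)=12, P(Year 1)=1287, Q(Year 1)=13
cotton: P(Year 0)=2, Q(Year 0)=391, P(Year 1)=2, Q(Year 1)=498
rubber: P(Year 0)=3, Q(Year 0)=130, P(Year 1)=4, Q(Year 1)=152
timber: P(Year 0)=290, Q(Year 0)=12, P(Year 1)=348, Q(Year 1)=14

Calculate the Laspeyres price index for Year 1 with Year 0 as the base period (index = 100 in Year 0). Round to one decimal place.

133.1

Laspeyres price index uses base-period quantities as weights.
ΣP(Year 1)·Q(Year 0) = 1287×12 + 2×391 + 4×130 + 348×12 = 15444 + 782 + 520 + 4176 = 20922
ΣP(Year 0)·Q(Year 0) = 922×12 + 2×391 + 3×130 + 290×12 = 11064 + 782 + 390 + 3480 = 15716
Index = 20922 / 15716 × 100 = 133.1255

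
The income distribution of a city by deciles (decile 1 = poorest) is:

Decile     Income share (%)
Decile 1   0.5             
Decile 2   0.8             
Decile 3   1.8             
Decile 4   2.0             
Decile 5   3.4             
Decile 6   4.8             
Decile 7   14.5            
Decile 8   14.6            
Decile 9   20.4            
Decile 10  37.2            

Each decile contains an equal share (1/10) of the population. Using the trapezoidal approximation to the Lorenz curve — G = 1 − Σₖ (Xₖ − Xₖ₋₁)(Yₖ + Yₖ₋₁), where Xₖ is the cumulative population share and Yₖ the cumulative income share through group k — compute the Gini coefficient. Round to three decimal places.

Cumulative income shares Yₖ: 0.0050, 0.0130, 0.0310, 0.0510, 0.0850, 0.1330, 0.2780, 0.4240, 0.6280, 1.0000
Σ (Xₖ−Xₖ₋₁)(Yₖ+Yₖ₋₁) = (1/10)(0.0050+0.0000) + (1/10)(0.0130+0.0050) + (1/10)(0.0310+0.0130) + (1/10)(0.0510+0.0310) + (1/10)(0.0850+0.0510) + (1/10)(0.1330+0.0850) + (1/10)(0.2780+0.1330) + (1/10)(0.4240+0.2780) + (1/10)(0.6280+0.4240) + (1/10)(1.0000+0.6280)
  = 0.0005 + 0.0018 + 0.0044 + 0.0082 + 0.0136 + 0.0218 + 0.0411 + 0.0702 + 0.1052 + 0.1628 = 0.4296
G = 1 − 0.4296 = 0.5704

0.570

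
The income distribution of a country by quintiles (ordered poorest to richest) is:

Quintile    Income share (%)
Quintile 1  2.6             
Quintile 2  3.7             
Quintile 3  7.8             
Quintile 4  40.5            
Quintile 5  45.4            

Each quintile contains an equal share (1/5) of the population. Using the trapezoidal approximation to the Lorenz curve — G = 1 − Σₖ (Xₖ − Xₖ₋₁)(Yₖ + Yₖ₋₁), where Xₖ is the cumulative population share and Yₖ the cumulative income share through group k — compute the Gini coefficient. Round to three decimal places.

0.490

Cumulative income shares Yₖ: 0.0260, 0.0630, 0.1410, 0.5460, 1.0000
Σ (Xₖ−Xₖ₋₁)(Yₖ+Yₖ₋₁) = (1/5)(0.0260+0.0000) + (1/5)(0.0630+0.0260) + (1/5)(0.1410+0.0630) + (1/5)(0.5460+0.1410) + (1/5)(1.0000+0.5460)
  = 0.0052 + 0.0178 + 0.0408 + 0.1374 + 0.3092 = 0.5104
G = 1 − 0.5104 = 0.4896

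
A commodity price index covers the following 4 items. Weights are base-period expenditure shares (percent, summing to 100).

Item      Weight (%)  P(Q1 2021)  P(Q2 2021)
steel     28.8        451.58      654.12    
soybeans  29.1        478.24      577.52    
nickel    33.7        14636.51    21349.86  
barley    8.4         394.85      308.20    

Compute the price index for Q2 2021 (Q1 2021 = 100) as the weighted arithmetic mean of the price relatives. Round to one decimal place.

steel: 28.8 × (654.12/451.58) = 28.8 × 1.448514 = 41.7172
soybeans: 29.1 × (577.52/478.24) = 29.1 × 1.207595 = 35.1410
nickel: 33.7 × (21349.86/14636.51) = 33.7 × 1.458672 = 49.1572
barley: 8.4 × (308.20/394.85) = 8.4 × 0.780550 = 6.5566
Index = Σ wᵢ·(p₁ᵢ/p₀ᵢ) = 41.7172 + 35.1410 + 49.1572 + 6.5566 = 132.5721

132.6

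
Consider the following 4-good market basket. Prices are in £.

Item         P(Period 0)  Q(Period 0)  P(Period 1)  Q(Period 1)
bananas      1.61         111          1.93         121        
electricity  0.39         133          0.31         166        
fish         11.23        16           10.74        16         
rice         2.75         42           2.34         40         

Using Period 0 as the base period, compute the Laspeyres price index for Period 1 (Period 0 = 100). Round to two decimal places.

Laspeyres price index uses base-period quantities as weights.
ΣP(Period 1)·Q(Period 0) = 1.93×111 + 0.31×133 + 10.74×16 + 2.34×42 = 214.23 + 41.23 + 171.84 + 98.28 = 525.58
ΣP(Period 0)·Q(Period 0) = 1.61×111 + 0.39×133 + 11.23×16 + 2.75×42 = 178.71 + 51.87 + 179.68 + 115.5 = 525.76
Index = 525.58 / 525.76 × 100 = 99.9658

99.97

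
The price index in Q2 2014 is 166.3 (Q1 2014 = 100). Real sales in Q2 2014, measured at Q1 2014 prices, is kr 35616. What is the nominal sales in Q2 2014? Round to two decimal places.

59229.41

Nominal = Real × (Index/100) = 35616 × (166.3/100)
        = 35616 × 1.663 = 59229.4080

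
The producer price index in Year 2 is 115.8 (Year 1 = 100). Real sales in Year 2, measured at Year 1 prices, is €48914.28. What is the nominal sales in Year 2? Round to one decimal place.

Nominal = Real × (Index/100) = 48914.28 × (115.8/100)
        = 48914.28 × 1.158 = 56642.7362

56642.7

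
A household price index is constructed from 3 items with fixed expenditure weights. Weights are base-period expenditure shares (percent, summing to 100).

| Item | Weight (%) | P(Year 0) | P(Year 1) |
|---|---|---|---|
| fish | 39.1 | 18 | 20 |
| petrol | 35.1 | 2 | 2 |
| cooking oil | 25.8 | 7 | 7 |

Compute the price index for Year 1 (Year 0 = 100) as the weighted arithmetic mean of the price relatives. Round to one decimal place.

fish: 39.1 × (20/18) = 39.1 × 1.111111 = 43.4444
petrol: 35.1 × (2/2) = 35.1 × 1.000000 = 35.1000
cooking oil: 25.8 × (7/7) = 25.8 × 1.000000 = 25.8000
Index = Σ wᵢ·(p₁ᵢ/p₀ᵢ) = 43.4444 + 35.1000 + 25.8000 = 104.3444

104.3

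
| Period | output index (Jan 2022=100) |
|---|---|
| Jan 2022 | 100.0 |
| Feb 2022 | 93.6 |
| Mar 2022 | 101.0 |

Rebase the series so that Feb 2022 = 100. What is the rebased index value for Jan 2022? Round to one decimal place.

106.8

Rebased(Jan 2022) = 100.0 / 93.6 × 100 = 106.8376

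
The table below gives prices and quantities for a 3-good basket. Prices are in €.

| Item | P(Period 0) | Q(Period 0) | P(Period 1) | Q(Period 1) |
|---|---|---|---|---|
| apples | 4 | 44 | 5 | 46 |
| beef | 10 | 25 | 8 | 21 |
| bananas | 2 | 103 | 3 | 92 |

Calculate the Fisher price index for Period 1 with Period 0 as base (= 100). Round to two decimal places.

Laspeyres component (base-period weights):
ΣP(Period 1)Q(Period 0) = 5×44 + 8×25 + 3×103 = 220 + 200 + 309 = 729
ΣP(Period 0)Q(Period 0) = 4×44 + 10×25 + 2×103 = 176 + 250 + 206 = 632
L = 729 / 632 × 100 = 115.3481
Paasche component (current-period weights):
ΣP(Period 1)Q(Period 1) = 5×46 + 8×21 + 3×92 = 230 + 168 + 276 = 674
ΣP(Period 0)Q(Period 1) = 4×46 + 10×21 + 2×92 = 184 + 210 + 184 = 578
P = 674 / 578 × 100 = 116.6090
Fisher = √(L × P) = √(115.3481 × 116.6090) = 115.9768

115.98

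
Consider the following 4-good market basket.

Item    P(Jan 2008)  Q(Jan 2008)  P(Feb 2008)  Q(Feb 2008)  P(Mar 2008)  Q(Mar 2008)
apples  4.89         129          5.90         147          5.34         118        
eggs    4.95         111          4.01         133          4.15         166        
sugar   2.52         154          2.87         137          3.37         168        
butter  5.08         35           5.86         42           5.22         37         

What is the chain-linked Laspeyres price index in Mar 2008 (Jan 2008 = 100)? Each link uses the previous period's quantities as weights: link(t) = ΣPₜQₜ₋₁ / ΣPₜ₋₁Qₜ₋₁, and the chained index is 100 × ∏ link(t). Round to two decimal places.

Link Jan 2008→Feb 2008:
ΣP(Feb 2008)Q(Jan 2008) = 5.90×129 + 4.01×111 + 2.87×154 + 5.86×35 = 761.1 + 445.11 + 441.98 + 205.1 = 1853.29
ΣP(Jan 2008)Q(Jan 2008) = 4.89×129 + 4.95×111 + 2.52×154 + 5.08×35 = 630.81 + 549.45 + 388.08 + 177.8 = 1746.14
link = 1853.29/1746.14 = 1.061364
Link Feb 2008→Mar 2008:
ΣP(Mar 2008)Q(Feb 2008) = 5.34×147 + 4.15×133 + 3.37×137 + 5.22×42 = 784.98 + 551.95 + 461.69 + 219.24 = 2017.86
ΣP(Feb 2008)Q(Feb 2008) = 5.90×147 + 4.01×133 + 2.87×137 + 5.86×42 = 867.3 + 533.33 + 393.19 + 246.12 = 2039.94
link = 2017.86/2039.94 = 0.989176
Chained index = 100 × 1.061364 × 0.989176 = 104.9876

104.99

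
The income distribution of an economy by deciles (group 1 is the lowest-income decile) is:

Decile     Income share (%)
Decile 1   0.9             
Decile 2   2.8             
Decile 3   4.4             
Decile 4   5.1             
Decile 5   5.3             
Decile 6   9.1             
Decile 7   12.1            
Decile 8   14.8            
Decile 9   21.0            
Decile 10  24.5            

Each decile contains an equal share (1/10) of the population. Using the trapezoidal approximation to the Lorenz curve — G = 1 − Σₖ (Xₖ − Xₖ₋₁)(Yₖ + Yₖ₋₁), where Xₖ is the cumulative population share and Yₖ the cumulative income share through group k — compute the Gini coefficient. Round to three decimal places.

0.417

Cumulative income shares Yₖ: 0.0090, 0.0370, 0.0810, 0.1320, 0.1850, 0.2760, 0.3970, 0.5450, 0.7550, 1.0000
Σ (Xₖ−Xₖ₋₁)(Yₖ+Yₖ₋₁) = (1/10)(0.0090+0.0000) + (1/10)(0.0370+0.0090) + (1/10)(0.0810+0.0370) + (1/10)(0.1320+0.0810) + (1/10)(0.1850+0.1320) + (1/10)(0.2760+0.1850) + (1/10)(0.3970+0.2760) + (1/10)(0.5450+0.3970) + (1/10)(0.7550+0.5450) + (1/10)(1.0000+0.7550)
  = 0.0009 + 0.0046 + 0.0118 + 0.0213 + 0.0317 + 0.0461 + 0.0673 + 0.0942 + 0.1300 + 0.1755 = 0.5834
G = 1 − 0.5834 = 0.4166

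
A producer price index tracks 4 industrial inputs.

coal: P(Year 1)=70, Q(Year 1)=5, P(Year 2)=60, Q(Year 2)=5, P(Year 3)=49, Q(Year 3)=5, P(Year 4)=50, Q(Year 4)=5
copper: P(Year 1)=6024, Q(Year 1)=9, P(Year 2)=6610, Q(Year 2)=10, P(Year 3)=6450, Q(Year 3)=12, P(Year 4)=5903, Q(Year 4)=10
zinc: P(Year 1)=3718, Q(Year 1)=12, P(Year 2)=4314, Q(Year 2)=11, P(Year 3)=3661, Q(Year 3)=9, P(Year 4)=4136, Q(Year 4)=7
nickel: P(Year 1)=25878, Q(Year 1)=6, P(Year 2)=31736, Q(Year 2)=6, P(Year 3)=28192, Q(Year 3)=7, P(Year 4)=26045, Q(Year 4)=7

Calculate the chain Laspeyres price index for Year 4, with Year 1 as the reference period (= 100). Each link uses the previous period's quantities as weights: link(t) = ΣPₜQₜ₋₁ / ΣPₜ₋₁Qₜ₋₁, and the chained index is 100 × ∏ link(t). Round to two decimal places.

Link Year 1→Year 2:
ΣP(Year 2)Q(Year 1) = 60×5 + 6610×9 + 4314×12 + 31736×6 = 300 + 59490 + 51768 + 190416 = 301974
ΣP(Year 1)Q(Year 1) = 70×5 + 6024×9 + 3718×12 + 25878×6 = 350 + 54216 + 44616 + 155268 = 254450
link = 301974/254450 = 1.186771
Link Year 2→Year 3:
ΣP(Year 3)Q(Year 2) = 49×5 + 6450×10 + 3661×11 + 28192×6 = 245 + 64500 + 40271 + 169152 = 274168
ΣP(Year 2)Q(Year 2) = 60×5 + 6610×10 + 4314×11 + 31736×6 = 300 + 66100 + 47454 + 190416 = 304270
link = 274168/304270 = 0.901068
Link Year 3→Year 4:
ΣP(Year 4)Q(Year 3) = 50×5 + 5903×12 + 4136×9 + 26045×7 = 250 + 70836 + 37224 + 182315 = 290625
ΣP(Year 3)Q(Year 3) = 49×5 + 6450×12 + 3661×9 + 28192×7 = 245 + 77400 + 32949 + 197344 = 307938
link = 290625/307938 = 0.943778
Chained index = 100 × 1.186771 × 0.901068 × 0.943778 = 100.9240

100.92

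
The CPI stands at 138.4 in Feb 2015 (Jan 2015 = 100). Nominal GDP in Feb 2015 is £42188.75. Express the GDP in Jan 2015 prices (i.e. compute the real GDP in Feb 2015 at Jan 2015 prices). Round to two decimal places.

Real = Nominal ÷ (Index/100) = 42188.75 ÷ (138.4/100)
     = 42188.75 ÷ 1.384 = 30483.2009

30483.20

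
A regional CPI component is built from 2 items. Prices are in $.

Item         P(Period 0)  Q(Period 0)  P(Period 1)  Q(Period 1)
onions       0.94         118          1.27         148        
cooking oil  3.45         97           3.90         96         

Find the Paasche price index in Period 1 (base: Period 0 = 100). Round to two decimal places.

119.57

Paasche price index uses current-period quantities as weights.
ΣP(Period 1)·Q(Period 1) = 1.27×148 + 3.90×96 = 187.96 + 374.4 = 562.36
ΣP(Period 0)·Q(Period 1) = 0.94×148 + 3.45×96 = 139.12 + 331.2 = 470.32
Index = 562.36 / 470.32 × 100 = 119.5697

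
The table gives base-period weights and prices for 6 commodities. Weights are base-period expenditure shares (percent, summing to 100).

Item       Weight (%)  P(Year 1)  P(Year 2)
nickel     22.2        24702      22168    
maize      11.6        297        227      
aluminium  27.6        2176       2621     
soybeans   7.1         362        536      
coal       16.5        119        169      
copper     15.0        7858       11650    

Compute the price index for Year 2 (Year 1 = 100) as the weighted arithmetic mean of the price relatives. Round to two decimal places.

118.22

nickel: 22.2 × (22168/24702) = 22.2 × 0.897417 = 19.9227
maize: 11.6 × (227/297) = 11.6 × 0.764310 = 8.8660
aluminium: 27.6 × (2621/2176) = 27.6 × 1.204504 = 33.2443
soybeans: 7.1 × (536/362) = 7.1 × 1.480663 = 10.5127
coal: 16.5 × (169/119) = 16.5 × 1.420168 = 23.4328
copper: 15.0 × (11650/7858) = 15.0 × 1.482566 = 22.2385
Index = Σ wᵢ·(p₁ᵢ/p₀ᵢ) = 19.9227 + 8.8660 + 33.2443 + 10.5127 + 23.4328 + 22.2385 = 118.2169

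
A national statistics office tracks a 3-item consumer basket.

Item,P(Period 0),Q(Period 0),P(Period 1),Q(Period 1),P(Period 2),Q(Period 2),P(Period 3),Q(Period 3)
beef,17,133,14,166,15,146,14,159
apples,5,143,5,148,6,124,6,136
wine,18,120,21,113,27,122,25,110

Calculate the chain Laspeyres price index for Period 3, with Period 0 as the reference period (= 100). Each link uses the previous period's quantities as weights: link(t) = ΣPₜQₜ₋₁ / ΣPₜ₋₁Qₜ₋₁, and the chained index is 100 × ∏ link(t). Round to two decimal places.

110.00

Link Period 0→Period 1:
ΣP(Period 1)Q(Period 0) = 14×133 + 5×143 + 21×120 = 1862 + 715 + 2520 = 5097
ΣP(Period 0)Q(Period 0) = 17×133 + 5×143 + 18×120 = 2261 + 715 + 2160 = 5136
link = 5097/5136 = 0.992407
Link Period 1→Period 2:
ΣP(Period 2)Q(Period 1) = 15×166 + 6×148 + 27×113 = 2490 + 888 + 3051 = 6429
ΣP(Period 1)Q(Period 1) = 14×166 + 5×148 + 21×113 = 2324 + 740 + 2373 = 5437
link = 6429/5437 = 1.182454
Link Period 2→Period 3:
ΣP(Period 3)Q(Period 2) = 14×146 + 6×124 + 25×122 = 2044 + 744 + 3050 = 5838
ΣP(Period 2)Q(Period 2) = 15×146 + 6×124 + 27×122 = 2190 + 744 + 3294 = 6228
link = 5838/6228 = 0.937380
Chained index = 100 × 0.992407 × 1.182454 × 0.937380 = 109.9991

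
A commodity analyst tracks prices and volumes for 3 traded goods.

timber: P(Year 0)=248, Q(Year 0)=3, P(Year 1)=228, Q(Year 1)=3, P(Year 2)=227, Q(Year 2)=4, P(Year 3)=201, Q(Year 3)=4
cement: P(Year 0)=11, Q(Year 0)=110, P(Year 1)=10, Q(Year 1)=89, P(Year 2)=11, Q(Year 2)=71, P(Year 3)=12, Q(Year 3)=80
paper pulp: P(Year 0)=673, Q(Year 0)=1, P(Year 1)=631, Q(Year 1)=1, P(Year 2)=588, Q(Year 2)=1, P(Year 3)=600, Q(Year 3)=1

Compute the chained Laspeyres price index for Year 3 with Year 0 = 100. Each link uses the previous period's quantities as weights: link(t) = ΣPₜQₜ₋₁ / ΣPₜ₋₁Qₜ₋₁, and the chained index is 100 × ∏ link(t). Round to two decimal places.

92.86

Link Year 0→Year 1:
ΣP(Year 1)Q(Year 0) = 228×3 + 10×110 + 631×1 = 684 + 1100 + 631 = 2415
ΣP(Year 0)Q(Year 0) = 248×3 + 11×110 + 673×1 = 744 + 1210 + 673 = 2627
link = 2415/2627 = 0.919300
Link Year 1→Year 2:
ΣP(Year 2)Q(Year 1) = 227×3 + 11×89 + 588×1 = 681 + 979 + 588 = 2248
ΣP(Year 1)Q(Year 1) = 228×3 + 10×89 + 631×1 = 684 + 890 + 631 = 2205
link = 2248/2205 = 1.019501
Link Year 2→Year 3:
ΣP(Year 3)Q(Year 2) = 201×4 + 12×71 + 600×1 = 804 + 852 + 600 = 2256
ΣP(Year 2)Q(Year 2) = 227×4 + 11×71 + 588×1 = 908 + 781 + 588 = 2277
link = 2256/2277 = 0.990777
Chained index = 100 × 0.919300 × 1.019501 × 0.990777 = 92.8583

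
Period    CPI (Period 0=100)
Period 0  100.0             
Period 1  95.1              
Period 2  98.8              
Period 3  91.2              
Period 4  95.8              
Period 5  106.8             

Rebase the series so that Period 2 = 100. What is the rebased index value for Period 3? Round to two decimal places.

Rebased(Period 3) = 91.2 / 98.8 × 100 = 92.3077

92.31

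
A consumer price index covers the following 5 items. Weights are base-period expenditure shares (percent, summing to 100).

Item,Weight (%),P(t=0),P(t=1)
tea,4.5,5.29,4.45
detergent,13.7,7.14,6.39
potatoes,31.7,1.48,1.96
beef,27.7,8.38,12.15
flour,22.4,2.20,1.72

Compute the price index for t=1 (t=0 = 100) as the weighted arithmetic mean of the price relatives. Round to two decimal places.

tea: 4.5 × (4.45/5.29) = 4.5 × 0.841210 = 3.7854
detergent: 13.7 × (6.39/7.14) = 13.7 × 0.894958 = 12.2609
potatoes: 31.7 × (1.96/1.48) = 31.7 × 1.324324 = 41.9811
beef: 27.7 × (12.15/8.38) = 27.7 × 1.449881 = 40.1617
flour: 22.4 × (1.72/2.20) = 22.4 × 0.781818 = 17.5127
Index = Σ wᵢ·(p₁ᵢ/p₀ᵢ) = 3.7854 + 12.2609 + 41.9811 + 40.1617 + 17.5127 = 115.7019

115.70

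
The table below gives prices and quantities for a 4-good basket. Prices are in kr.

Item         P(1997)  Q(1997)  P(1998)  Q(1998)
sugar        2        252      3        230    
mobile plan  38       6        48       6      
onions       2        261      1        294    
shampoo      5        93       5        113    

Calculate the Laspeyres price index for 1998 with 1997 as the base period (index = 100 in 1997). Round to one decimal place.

Laspeyres price index uses base-period quantities as weights.
ΣP(1998)·Q(1997) = 3×252 + 48×6 + 1×261 + 5×93 = 756 + 288 + 261 + 465 = 1770
ΣP(1997)·Q(1997) = 2×252 + 38×6 + 2×261 + 5×93 = 504 + 228 + 522 + 465 = 1719
Index = 1770 / 1719 × 100 = 102.9668

103.0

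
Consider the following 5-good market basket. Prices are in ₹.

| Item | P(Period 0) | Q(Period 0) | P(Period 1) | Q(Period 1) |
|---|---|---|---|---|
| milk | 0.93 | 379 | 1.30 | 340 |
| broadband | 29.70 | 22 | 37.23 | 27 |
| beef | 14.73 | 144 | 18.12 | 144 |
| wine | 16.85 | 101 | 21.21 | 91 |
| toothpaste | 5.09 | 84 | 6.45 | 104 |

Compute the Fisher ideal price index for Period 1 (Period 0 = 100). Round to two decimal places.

125.61

Laspeyres component (base-period weights):
ΣP(Period 1)Q(Period 0) = 1.30×379 + 37.23×22 + 18.12×144 + 21.21×101 + 6.45×84 = 492.7 + 819.06 + 2609.28 + 2142.21 + 541.8 = 6605.05
ΣP(Period 0)Q(Period 0) = 0.93×379 + 29.70×22 + 14.73×144 + 16.85×101 + 5.09×84 = 352.47 + 653.4 + 2121.12 + 1701.85 + 427.56 = 5256.4
L = 6605.05 / 5256.4 × 100 = 125.6573
Paasche component (current-period weights):
ΣP(Period 1)Q(Period 1) = 1.30×340 + 37.23×27 + 18.12×144 + 21.21×91 + 6.45×104 = 442 + 1005.21 + 2609.28 + 1930.11 + 670.8 = 6657.4
ΣP(Period 0)Q(Period 1) = 0.93×340 + 29.70×27 + 14.73×144 + 16.85×91 + 5.09×104 = 316.2 + 801.9 + 2121.12 + 1533.35 + 529.36 = 5301.93
P = 6657.4 / 5301.93 × 100 = 125.5656
Fisher = √(L × P) = √(125.6573 × 125.5656) = 125.6114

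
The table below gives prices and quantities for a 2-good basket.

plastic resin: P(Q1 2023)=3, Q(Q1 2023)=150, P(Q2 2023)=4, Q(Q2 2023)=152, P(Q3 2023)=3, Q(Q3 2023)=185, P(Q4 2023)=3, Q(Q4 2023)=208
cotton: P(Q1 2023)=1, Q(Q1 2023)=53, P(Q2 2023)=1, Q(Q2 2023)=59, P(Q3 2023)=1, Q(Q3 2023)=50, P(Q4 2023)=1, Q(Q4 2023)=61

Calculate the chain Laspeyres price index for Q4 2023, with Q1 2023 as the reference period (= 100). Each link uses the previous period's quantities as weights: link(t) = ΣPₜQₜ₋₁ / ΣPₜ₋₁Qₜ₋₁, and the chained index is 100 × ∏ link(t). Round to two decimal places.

100.24

Link Q1 2023→Q2 2023:
ΣP(Q2 2023)Q(Q1 2023) = 4×150 + 1×53 = 600 + 53 = 653
ΣP(Q1 2023)Q(Q1 2023) = 3×150 + 1×53 = 450 + 53 = 503
link = 653/503 = 1.298211
Link Q2 2023→Q3 2023:
ΣP(Q3 2023)Q(Q2 2023) = 3×152 + 1×59 = 456 + 59 = 515
ΣP(Q2 2023)Q(Q2 2023) = 4×152 + 1×59 = 608 + 59 = 667
link = 515/667 = 0.772114
Link Q3 2023→Q4 2023:
ΣP(Q4 2023)Q(Q3 2023) = 3×185 + 1×50 = 555 + 50 = 605
ΣP(Q3 2023)Q(Q3 2023) = 3×185 + 1×50 = 555 + 50 = 605
link = 605/605 = 1.000000
Chained index = 100 × 1.298211 × 0.772114 × 1.000000 = 100.2367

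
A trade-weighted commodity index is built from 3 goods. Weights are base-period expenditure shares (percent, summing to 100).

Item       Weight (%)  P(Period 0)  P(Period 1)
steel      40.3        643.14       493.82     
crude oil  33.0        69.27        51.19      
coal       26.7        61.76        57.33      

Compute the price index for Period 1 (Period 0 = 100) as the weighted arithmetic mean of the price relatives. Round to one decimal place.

steel: 40.3 × (493.82/643.14) = 40.3 × 0.767827 = 30.9434
crude oil: 33.0 × (51.19/69.27) = 33.0 × 0.738992 = 24.3867
coal: 26.7 × (57.33/61.76) = 26.7 × 0.928271 = 24.7848
Index = Σ wᵢ·(p₁ᵢ/p₀ᵢ) = 30.9434 + 24.3867 + 24.7848 = 80.1150

80.1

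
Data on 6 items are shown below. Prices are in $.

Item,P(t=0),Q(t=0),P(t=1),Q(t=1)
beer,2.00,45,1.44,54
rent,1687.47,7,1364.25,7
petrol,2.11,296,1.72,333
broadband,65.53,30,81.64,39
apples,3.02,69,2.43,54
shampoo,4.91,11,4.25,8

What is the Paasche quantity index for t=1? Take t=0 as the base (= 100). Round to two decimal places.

105.96

Paasche quantity index uses current-period prices as weights.
ΣP(t=1)·Q(t=1) = 1.44×54 + 1364.25×7 + 1.72×333 + 81.64×39 + 2.43×54 + 4.25×8 = 77.76 + 9549.75 + 572.76 + 3183.96 + 131.22 + 34 = 13549.45
ΣP(t=1)·Q(t=0) = 1.44×45 + 1364.25×7 + 1.72×296 + 81.64×30 + 2.43×69 + 4.25×11 = 64.8 + 9549.75 + 509.12 + 2449.2 + 167.67 + 46.75 = 12787.29
Index = 13549.45 / 12787.29 × 100 = 105.9603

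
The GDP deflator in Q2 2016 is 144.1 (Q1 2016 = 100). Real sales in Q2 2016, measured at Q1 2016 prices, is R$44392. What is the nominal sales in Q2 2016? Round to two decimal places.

63968.87

Nominal = Real × (Index/100) = 44392 × (144.1/100)
        = 44392 × 1.441 = 63968.8720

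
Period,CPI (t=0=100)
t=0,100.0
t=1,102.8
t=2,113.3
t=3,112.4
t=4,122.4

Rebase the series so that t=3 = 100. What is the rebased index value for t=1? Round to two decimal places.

Rebased(t=1) = 102.8 / 112.4 × 100 = 91.4591

91.46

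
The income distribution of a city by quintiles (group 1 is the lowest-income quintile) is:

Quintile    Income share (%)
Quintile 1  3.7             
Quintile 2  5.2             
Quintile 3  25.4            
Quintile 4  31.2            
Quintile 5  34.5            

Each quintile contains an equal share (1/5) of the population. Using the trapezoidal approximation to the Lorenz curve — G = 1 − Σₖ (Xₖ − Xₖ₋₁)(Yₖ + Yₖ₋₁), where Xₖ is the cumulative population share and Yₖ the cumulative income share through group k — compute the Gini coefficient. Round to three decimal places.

0.350

Cumulative income shares Yₖ: 0.0370, 0.0890, 0.3430, 0.6550, 1.0000
Σ (Xₖ−Xₖ₋₁)(Yₖ+Yₖ₋₁) = (1/5)(0.0370+0.0000) + (1/5)(0.0890+0.0370) + (1/5)(0.3430+0.0890) + (1/5)(0.6550+0.3430) + (1/5)(1.0000+0.6550)
  = 0.0074 + 0.0252 + 0.0864 + 0.1996 + 0.3310 = 0.6496
G = 1 − 0.6496 = 0.3504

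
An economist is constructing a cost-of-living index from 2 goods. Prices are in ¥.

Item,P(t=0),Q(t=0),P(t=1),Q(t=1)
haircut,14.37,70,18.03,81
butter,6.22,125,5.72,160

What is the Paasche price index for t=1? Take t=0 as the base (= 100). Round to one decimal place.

110.0

Paasche price index uses current-period quantities as weights.
ΣP(t=1)·Q(t=1) = 18.03×81 + 5.72×160 = 1460.43 + 915.2 = 2375.63
ΣP(t=0)·Q(t=1) = 14.37×81 + 6.22×160 = 1163.97 + 995.2 = 2159.17
Index = 2375.63 / 2159.17 × 100 = 110.0251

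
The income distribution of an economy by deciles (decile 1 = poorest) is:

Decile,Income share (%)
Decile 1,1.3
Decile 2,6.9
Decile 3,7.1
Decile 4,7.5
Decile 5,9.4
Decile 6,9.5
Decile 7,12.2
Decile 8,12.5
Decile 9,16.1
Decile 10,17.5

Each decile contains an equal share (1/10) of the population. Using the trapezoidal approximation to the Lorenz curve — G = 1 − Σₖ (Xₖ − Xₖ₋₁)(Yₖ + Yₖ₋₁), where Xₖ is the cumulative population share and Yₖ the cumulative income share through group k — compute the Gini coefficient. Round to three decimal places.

Cumulative income shares Yₖ: 0.0130, 0.0820, 0.1530, 0.2280, 0.3220, 0.4170, 0.5390, 0.6640, 0.8250, 1.0000
Σ (Xₖ−Xₖ₋₁)(Yₖ+Yₖ₋₁) = (1/10)(0.0130+0.0000) + (1/10)(0.0820+0.0130) + (1/10)(0.1530+0.0820) + (1/10)(0.2280+0.1530) + (1/10)(0.3220+0.2280) + (1/10)(0.4170+0.3220) + (1/10)(0.5390+0.4170) + (1/10)(0.6640+0.5390) + (1/10)(0.8250+0.6640) + (1/10)(1.0000+0.8250)
  = 0.0013 + 0.0095 + 0.0235 + 0.0381 + 0.0550 + 0.0739 + 0.0956 + 0.1203 + 0.1489 + 0.1825 = 0.7486
G = 1 − 0.7486 = 0.2514

0.251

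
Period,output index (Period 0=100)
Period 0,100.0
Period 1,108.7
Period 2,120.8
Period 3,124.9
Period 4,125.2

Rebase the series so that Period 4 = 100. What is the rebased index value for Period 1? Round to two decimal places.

Rebased(Period 1) = 108.7 / 125.2 × 100 = 86.8211

86.82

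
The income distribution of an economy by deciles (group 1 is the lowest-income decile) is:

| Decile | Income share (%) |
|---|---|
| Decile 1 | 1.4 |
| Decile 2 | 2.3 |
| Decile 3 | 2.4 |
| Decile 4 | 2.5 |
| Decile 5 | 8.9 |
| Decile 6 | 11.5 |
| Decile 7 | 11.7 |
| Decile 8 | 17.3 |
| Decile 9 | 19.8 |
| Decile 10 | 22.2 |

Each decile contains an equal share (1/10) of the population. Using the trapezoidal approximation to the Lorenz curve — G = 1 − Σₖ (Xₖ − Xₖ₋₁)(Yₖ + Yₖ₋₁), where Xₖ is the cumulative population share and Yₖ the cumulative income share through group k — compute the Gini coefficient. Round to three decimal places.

0.414

Cumulative income shares Yₖ: 0.0140, 0.0370, 0.0610, 0.0860, 0.1750, 0.2900, 0.4070, 0.5800, 0.7780, 1.0000
Σ (Xₖ−Xₖ₋₁)(Yₖ+Yₖ₋₁) = (1/10)(0.0140+0.0000) + (1/10)(0.0370+0.0140) + (1/10)(0.0610+0.0370) + (1/10)(0.0860+0.0610) + (1/10)(0.1750+0.0860) + (1/10)(0.2900+0.1750) + (1/10)(0.4070+0.2900) + (1/10)(0.5800+0.4070) + (1/10)(0.7780+0.5800) + (1/10)(1.0000+0.7780)
  = 0.0014 + 0.0051 + 0.0098 + 0.0147 + 0.0261 + 0.0465 + 0.0697 + 0.0987 + 0.1358 + 0.1778 = 0.5856
G = 1 − 0.5856 = 0.4144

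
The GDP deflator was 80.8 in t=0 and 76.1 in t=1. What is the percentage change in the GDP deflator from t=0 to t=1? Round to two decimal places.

Change = (76.1 − 80.8) / 80.8 × 100
       = -4.7 / 80.8 × 100 = -5.8168%

-5.82%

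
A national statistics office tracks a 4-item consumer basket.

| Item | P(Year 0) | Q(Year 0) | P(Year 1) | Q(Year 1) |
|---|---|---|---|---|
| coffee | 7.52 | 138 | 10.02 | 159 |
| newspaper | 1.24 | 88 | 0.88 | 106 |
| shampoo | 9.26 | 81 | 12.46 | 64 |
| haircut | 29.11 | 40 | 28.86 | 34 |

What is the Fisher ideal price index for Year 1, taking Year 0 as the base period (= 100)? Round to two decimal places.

118.74

Laspeyres component (base-period weights):
ΣP(Year 1)Q(Year 0) = 10.02×138 + 0.88×88 + 12.46×81 + 28.86×40 = 1382.76 + 77.44 + 1009.26 + 1154.4 = 3623.86
ΣP(Year 0)Q(Year 0) = 7.52×138 + 1.24×88 + 9.26×81 + 29.11×40 = 1037.76 + 109.12 + 750.06 + 1164.4 = 3061.34
L = 3623.86 / 3061.34 × 100 = 118.3750
Paasche component (current-period weights):
ΣP(Year 1)Q(Year 1) = 10.02×159 + 0.88×106 + 12.46×64 + 28.86×34 = 1593.18 + 93.28 + 797.44 + 981.24 = 3465.14
ΣP(Year 0)Q(Year 1) = 7.52×159 + 1.24×106 + 9.26×64 + 29.11×34 = 1195.68 + 131.44 + 592.64 + 989.74 = 2909.5
P = 3465.14 / 2909.5 × 100 = 119.0974
Fisher = √(L × P) = √(118.3750 × 119.0974) = 118.7357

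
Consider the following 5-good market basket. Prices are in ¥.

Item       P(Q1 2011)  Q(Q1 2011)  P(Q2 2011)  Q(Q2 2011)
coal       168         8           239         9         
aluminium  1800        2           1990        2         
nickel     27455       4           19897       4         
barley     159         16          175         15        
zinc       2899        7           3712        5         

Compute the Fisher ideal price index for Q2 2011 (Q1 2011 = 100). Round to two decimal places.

Laspeyres component (base-period weights):
ΣP(Q2 2011)Q(Q1 2011) = 239×8 + 1990×2 + 19897×4 + 175×16 + 3712×7 = 1912 + 3980 + 79588 + 2800 + 25984 = 114264
ΣP(Q1 2011)Q(Q1 2011) = 168×8 + 1800×2 + 27455×4 + 159×16 + 2899×7 = 1344 + 3600 + 109820 + 2544 + 20293 = 137601
L = 114264 / 137601 × 100 = 83.0401
Paasche component (current-period weights):
ΣP(Q2 2011)Q(Q2 2011) = 239×9 + 1990×2 + 19897×4 + 175×15 + 3712×5 = 2151 + 3980 + 79588 + 2625 + 18560 = 106904
ΣP(Q1 2011)Q(Q2 2011) = 168×9 + 1800×2 + 27455×4 + 159×15 + 2899×5 = 1512 + 3600 + 109820 + 2385 + 14495 = 131812
P = 106904 / 131812 × 100 = 81.1034
Fisher = √(L × P) = √(83.0401 × 81.1034) = 82.0660

82.07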